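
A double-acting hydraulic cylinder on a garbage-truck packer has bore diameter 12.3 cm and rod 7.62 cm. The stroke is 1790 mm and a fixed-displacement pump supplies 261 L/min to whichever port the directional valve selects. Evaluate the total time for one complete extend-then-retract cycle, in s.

Cap-side area A_cap = π/4 × (12.3 cm)² = 118.8 cm^2
Rod-side annular area A_ann = π/4 × (12.3² − 7.62²) = 73.22 cm^2
t_ext = A_cap·L/Q = 4.889 s
t_ret = A_ann·L/Q = 3.013 s
t_cycle = t_ext + t_ret

t ≈ 7.90 s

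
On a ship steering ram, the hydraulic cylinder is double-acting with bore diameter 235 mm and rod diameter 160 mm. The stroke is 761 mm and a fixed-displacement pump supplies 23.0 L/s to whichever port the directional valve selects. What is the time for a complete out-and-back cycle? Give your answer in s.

Cap-side area A_cap = π/4 × (235 mm)² = 43370 mm^2
Rod-side annular area A_ann = π/4 × (235² − 160²) = 23270 mm^2
t_ext = A_cap·L/Q = 1.435 s
t_ret = A_ann·L/Q = 0.7698 s
t_cycle = t_ext + t_ret

t ≈ 2.20 s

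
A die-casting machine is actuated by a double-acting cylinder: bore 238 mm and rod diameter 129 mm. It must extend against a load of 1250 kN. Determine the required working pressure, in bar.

Cap-side area A_cap = π/4 × (238 mm)² = 44490 mm^2
P = F / A = 1250 kN / A

P ≈ 281 bar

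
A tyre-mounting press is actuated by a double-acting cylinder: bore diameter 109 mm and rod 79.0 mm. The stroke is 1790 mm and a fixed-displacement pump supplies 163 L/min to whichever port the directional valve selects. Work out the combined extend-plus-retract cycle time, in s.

t ≈ 9.07 s

Cap-side area A_cap = π/4 × (109 mm)² = 9331 mm^2
Rod-side annular area A_ann = π/4 × (109² − 79.0²) = 4430 mm^2
t_ext = A_cap·L/Q = 6.148 s
t_ret = A_ann·L/Q = 2.919 s
t_cycle = t_ext + t_ret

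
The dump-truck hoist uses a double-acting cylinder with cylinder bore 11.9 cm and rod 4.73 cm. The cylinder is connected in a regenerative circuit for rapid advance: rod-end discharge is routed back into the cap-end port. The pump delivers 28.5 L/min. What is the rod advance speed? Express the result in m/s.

In regeneration the rod-end outflow joins the pump flow into the cap end, so the net volume the pump must supply per unit advance equals the rod cross-section area.
Rod cross-section A_rod = π/4 × (4.73 cm)² = 17.57 cm^2
v = Q_pump / A_rod

v ≈ 0.270 m/s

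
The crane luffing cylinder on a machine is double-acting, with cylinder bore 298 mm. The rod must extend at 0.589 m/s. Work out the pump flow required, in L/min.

Q ≈ 2460 L/min

Cap-side area A_cap = π/4 × (298 mm)² = 69750 mm^2
Q = A × v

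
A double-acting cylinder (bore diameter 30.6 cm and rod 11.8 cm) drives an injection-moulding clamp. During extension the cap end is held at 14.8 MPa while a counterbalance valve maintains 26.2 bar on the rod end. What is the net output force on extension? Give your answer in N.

Cap-side area A_cap = π/4 × (30.6 cm)² = 735.4 cm^2
Rod-side annular area A_ann = π/4 × (30.6² − 11.8²) = 626.1 cm^2
Net thrust = P_cap·A_cap − P_rod·A_ann = 1.088e6 N − 1.640e5 N

F ≈ 9.24e5 N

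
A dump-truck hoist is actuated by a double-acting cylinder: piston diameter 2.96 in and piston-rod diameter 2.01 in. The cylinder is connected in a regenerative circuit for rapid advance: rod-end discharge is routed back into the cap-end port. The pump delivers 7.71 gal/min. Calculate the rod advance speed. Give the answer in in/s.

v ≈ 9.35 in/s

In regeneration the rod-end outflow joins the pump flow into the cap end, so the net volume the pump must supply per unit advance equals the rod cross-section area.
Rod cross-section A_rod = π/4 × (2.01 in)² = 3.173 in^2
v = Q_pump / A_rod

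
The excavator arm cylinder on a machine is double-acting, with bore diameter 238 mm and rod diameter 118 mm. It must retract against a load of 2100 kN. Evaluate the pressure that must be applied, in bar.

P ≈ 626 bar

Rod-side annular area A_ann = π/4 × (238² − 118²) = 33550 mm^2
Retraction: pressure acts on the annular area.
P = F / A = 2100 kN / A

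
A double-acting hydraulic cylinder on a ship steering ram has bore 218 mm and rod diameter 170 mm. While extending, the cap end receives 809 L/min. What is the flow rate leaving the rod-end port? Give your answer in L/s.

Cap-side area A_cap = π/4 × (218 mm)² = 37330 mm^2
Rod-side annular area A_ann = π/4 × (218² − 170²) = 14630 mm^2
Piston speed v = Q_in/A_cap; rod-end outflow Q_out = v × A_ann = Q_in × A_ann/A_cap.

Q_out ≈ 5.28 L/s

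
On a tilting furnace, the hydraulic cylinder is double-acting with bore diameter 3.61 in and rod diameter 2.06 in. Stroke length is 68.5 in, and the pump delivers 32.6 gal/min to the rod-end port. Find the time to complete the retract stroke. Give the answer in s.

Rod-side annular area A_ann = π/4 × (3.61² − 2.06²) = 6.902 in^2
Swept volume V = A × L; t = V / Q = A·L / Q

t ≈ 3.77 s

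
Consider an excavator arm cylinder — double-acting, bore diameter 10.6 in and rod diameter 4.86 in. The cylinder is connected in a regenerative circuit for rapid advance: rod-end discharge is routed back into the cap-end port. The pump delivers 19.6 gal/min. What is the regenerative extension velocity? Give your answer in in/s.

v ≈ 4.07 in/s

In regeneration the rod-end outflow joins the pump flow into the cap end, so the net volume the pump must supply per unit advance equals the rod cross-section area.
Rod cross-section A_rod = π/4 × (4.86 in)² = 18.55 in^2
v = Q_pump / A_rod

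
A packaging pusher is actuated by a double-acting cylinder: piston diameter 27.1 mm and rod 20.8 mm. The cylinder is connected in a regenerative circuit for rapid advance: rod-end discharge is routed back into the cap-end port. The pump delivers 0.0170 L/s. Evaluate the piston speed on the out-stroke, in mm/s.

v ≈ 50.0 mm/s

In regeneration the rod-end outflow joins the pump flow into the cap end, so the net volume the pump must supply per unit advance equals the rod cross-section area.
Rod cross-section A_rod = π/4 × (20.8 mm)² = 339.8 mm^2
v = Q_pump / A_rod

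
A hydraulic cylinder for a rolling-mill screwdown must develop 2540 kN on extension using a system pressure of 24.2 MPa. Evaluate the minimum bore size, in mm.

D ≈ 366 mm

Extension force acts on the full piston face: F = P × (π/4)D².
D = √(4F / (πP)) = √(4 × 2540 kN / (π × 24.2 MPa))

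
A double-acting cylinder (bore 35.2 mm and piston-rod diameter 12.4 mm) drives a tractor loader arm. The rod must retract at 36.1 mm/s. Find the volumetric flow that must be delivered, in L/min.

Rod-side annular area A_ann = π/4 × (35.2² − 12.4²) = 852.4 mm^2
Q = A × v

Q ≈ 1.85 L/min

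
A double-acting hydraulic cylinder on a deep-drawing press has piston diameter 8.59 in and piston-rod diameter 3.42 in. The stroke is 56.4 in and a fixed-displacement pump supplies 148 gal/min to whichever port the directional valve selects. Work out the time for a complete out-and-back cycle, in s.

t ≈ 10.6 s

Cap-side area A_cap = π/4 × (8.59 in)² = 57.95 in^2
Rod-side annular area A_ann = π/4 × (8.59² − 3.42²) = 48.77 in^2
t_ext = A_cap·L/Q = 5.736 s
t_ret = A_ann·L/Q = 4.827 s
t_cycle = t_ext + t_ret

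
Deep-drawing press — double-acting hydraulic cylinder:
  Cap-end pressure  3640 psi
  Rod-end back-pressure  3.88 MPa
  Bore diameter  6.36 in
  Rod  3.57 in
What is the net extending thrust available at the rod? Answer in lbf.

F ≈ 1.03e5 lbf

Cap-side area A_cap = π/4 × (6.36 in)² = 31.77 in^2
Rod-side annular area A_ann = π/4 × (6.36² − 3.57²) = 21.76 in^2
Net thrust = P_cap·A_cap − P_rod·A_ann = 1.156e5 lbf − 12240 lbf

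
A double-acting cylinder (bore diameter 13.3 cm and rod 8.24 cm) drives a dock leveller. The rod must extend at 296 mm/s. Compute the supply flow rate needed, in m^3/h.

Cap-side area A_cap = π/4 × (13.3 cm)² = 138.9 cm^2
Q = A × v

Q ≈ 14.8 m^3/h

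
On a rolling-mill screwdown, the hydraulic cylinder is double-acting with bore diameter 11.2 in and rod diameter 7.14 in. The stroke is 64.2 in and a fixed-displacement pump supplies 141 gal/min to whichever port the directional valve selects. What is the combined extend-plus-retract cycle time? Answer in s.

t ≈ 18.6 s

Cap-side area A_cap = π/4 × (11.2 in)² = 98.52 in^2
Rod-side annular area A_ann = π/4 × (11.2² − 7.14²) = 58.48 in^2
t_ext = A_cap·L/Q = 11.65 s
t_ret = A_ann·L/Q = 6.916 s
t_cycle = t_ext + t_ret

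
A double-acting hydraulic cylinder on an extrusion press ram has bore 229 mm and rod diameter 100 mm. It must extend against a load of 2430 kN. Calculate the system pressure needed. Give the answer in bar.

P ≈ 590 bar

Cap-side area A_cap = π/4 × (229 mm)² = 41190 mm^2
P = F / A = 2430 kN / A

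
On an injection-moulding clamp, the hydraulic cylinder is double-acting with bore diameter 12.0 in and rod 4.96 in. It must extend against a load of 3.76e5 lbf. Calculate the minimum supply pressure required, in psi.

Cap-side area A_cap = π/4 × (12.0 in)² = 113.1 in^2
P = F / A = 3.76e5 lbf / A

P ≈ 3320 psi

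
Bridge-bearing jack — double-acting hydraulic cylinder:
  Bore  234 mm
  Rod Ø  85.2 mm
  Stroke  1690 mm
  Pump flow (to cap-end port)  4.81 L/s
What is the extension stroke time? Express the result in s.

Cap-side area A_cap = π/4 × (234 mm)² = 43010 mm^2
Swept volume V = A × L; t = V / Q = A·L / Q

t ≈ 15.1 s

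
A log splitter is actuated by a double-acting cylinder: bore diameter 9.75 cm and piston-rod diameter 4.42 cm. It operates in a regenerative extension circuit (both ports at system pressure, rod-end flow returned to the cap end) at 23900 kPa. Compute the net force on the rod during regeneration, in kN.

With equal pressure on both faces, forces on the annular region cancel; the net push is pressure × rod cross-section.
Rod cross-section A_rod = π/4 × (4.42 cm)² = 15.34 cm^2
F = P × A_rod

F ≈ 36.7 kN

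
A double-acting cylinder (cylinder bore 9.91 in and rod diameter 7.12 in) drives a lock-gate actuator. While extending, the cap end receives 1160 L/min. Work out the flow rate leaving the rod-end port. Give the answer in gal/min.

Cap-side area A_cap = π/4 × (9.91 in)² = 77.13 in^2
Rod-side annular area A_ann = π/4 × (9.91² − 7.12²) = 37.32 in^2
Piston speed v = Q_in/A_cap; rod-end outflow Q_out = v × A_ann = Q_in × A_ann/A_cap.

Q_out ≈ 148 gal/min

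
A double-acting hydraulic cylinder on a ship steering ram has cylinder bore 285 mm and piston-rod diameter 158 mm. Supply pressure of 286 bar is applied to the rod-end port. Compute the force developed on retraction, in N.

Rod-side annular area A_ann = π/4 × (285² − 158²) = 44190 mm^2
On retraction the pressure acts on the annular area (bore minus rod).
F = P × A_ann

F ≈ 1.26e6 N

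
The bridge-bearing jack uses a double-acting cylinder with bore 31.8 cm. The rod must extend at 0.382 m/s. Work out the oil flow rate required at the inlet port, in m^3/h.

Q ≈ 109 m^3/h

Cap-side area A_cap = π/4 × (31.8 cm)² = 794.2 cm^2
Q = A × v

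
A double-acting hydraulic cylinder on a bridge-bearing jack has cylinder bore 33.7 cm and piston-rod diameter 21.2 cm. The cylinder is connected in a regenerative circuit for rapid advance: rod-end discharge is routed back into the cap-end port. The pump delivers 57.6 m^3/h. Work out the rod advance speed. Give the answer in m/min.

v ≈ 27.2 m/min

In regeneration the rod-end outflow joins the pump flow into the cap end, so the net volume the pump must supply per unit advance equals the rod cross-section area.
Rod cross-section A_rod = π/4 × (21.2 cm)² = 353.0 cm^2
v = Q_pump / A_rod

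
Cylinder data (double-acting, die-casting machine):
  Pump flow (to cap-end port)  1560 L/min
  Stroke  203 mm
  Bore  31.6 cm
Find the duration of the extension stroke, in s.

t ≈ 0.612 s

Cap-side area A_cap = π/4 × (31.6 cm)² = 784.3 cm^2
Swept volume V = A × L; t = V / Q = A·L / Q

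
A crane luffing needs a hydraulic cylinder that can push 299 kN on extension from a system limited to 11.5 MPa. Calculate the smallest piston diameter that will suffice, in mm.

D ≈ 182 mm

Extension force acts on the full piston face: F = P × (π/4)D².
D = √(4F / (πP)) = √(4 × 299 kN / (π × 11.5 MPa))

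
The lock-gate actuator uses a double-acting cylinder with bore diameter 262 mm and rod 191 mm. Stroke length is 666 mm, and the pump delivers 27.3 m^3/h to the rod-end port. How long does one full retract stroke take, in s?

Rod-side annular area A_ann = π/4 × (262² − 191²) = 25260 mm^2
Swept volume V = A × L; t = V / Q = A·L / Q

t ≈ 2.22 s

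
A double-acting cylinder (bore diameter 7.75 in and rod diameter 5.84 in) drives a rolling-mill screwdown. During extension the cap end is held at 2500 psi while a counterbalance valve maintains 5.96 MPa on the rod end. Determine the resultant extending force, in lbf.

F ≈ 1.00e5 lbf

Cap-side area A_cap = π/4 × (7.75 in)² = 47.17 in^2
Rod-side annular area A_ann = π/4 × (7.75² − 5.84²) = 20.39 in^2
Net thrust = P_cap·A_cap − P_rod·A_ann = 1.179e5 lbf − 17620 lbf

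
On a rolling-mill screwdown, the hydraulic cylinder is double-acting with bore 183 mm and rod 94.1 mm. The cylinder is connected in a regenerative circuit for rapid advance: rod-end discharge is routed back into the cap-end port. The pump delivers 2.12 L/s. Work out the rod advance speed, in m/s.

v ≈ 0.305 m/s

In regeneration the rod-end outflow joins the pump flow into the cap end, so the net volume the pump must supply per unit advance equals the rod cross-section area.
Rod cross-section A_rod = π/4 × (94.1 mm)² = 6955 mm^2
v = Q_pump / A_rod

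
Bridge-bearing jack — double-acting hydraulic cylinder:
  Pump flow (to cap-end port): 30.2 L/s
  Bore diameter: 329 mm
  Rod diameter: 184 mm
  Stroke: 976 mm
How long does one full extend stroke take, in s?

Cap-side area A_cap = π/4 × (329 mm)² = 85010 mm^2
Swept volume V = A × L; t = V / Q = A·L / Q

t ≈ 2.75 s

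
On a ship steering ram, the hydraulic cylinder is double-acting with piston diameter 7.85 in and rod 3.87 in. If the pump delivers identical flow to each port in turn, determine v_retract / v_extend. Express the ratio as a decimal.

Cap-side area A_cap = π/4 × (7.85 in)² = 48.40 in^2
Rod-side annular area A_ann = π/4 × (7.85² − 3.87²) = 36.64 in^2
For equal Q, v ∝ 1/A, so v_ret/v_ext = A_cap/A_ann.

v_ret/v_ext ≈ 1.32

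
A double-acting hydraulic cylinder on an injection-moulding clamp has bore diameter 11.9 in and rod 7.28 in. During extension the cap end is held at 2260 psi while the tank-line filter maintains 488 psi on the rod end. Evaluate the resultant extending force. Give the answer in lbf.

Cap-side area A_cap = π/4 × (11.9 in)² = 111.2 in^2
Rod-side annular area A_ann = π/4 × (11.9² − 7.28²) = 69.60 in^2
Net thrust = P_cap·A_cap − P_rod·A_ann = 2.514e5 lbf − 33960 lbf

F ≈ 2.17e5 lbf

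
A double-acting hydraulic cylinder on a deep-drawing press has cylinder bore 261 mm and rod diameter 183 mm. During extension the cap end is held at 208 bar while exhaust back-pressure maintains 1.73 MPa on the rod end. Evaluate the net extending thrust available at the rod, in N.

Cap-side area A_cap = π/4 × (261 mm)² = 53500 mm^2
Rod-side annular area A_ann = π/4 × (261² − 183²) = 27200 mm^2
Net thrust = P_cap·A_cap − P_rod·A_ann = 1.113e6 N − 47060 N

F ≈ 1.07e6 N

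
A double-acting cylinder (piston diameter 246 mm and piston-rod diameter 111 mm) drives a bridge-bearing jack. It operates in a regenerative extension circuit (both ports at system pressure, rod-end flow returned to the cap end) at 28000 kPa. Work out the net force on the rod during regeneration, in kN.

F ≈ 271 kN

With equal pressure on both faces, forces on the annular region cancel; the net push is pressure × rod cross-section.
Rod cross-section A_rod = π/4 × (111 mm)² = 9677 mm^2
F = P × A_rod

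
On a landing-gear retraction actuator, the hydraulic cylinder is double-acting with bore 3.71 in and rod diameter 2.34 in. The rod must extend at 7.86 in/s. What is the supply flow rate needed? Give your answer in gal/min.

Q ≈ 22.1 gal/min

Cap-side area A_cap = π/4 × (3.71 in)² = 10.81 in^2
Q = A × v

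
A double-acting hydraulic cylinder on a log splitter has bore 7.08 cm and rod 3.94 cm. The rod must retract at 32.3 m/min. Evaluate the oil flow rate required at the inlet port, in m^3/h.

Rod-side annular area A_ann = π/4 × (7.08² − 3.94²) = 27.18 cm^2
Q = A × v

Q ≈ 5.27 m^3/h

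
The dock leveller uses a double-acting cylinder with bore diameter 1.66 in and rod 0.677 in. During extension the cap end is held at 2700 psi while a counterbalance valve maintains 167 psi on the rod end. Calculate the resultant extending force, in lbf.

Cap-side area A_cap = π/4 × (1.66 in)² = 2.164 in^2
Rod-side annular area A_ann = π/4 × (1.66² − 0.677²) = 1.804 in^2
Net thrust = P_cap·A_cap − P_rod·A_ann = 5843 lbf − 301.3 lbf

F ≈ 5540 lbf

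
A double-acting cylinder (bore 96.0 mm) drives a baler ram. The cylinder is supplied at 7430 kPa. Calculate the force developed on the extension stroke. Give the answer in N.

F ≈ 53800 N

Cap-side area A_cap = π/4 × (96.0 mm)² = 7238 mm^2
F = P × A_cap = 7430 kPa × A_cap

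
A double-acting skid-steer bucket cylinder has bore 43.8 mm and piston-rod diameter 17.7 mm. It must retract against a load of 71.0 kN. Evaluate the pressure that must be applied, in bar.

Rod-side annular area A_ann = π/4 × (43.8² − 17.7²) = 1261 mm^2
Retraction: pressure acts on the annular area.
P = F / A = 71.0 kN / A

P ≈ 563 bar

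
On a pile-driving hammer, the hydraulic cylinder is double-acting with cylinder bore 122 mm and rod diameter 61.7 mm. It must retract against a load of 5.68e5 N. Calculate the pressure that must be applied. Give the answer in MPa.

P ≈ 65.3 MPa

Rod-side annular area A_ann = π/4 × (122² − 61.7²) = 8700 mm^2
Retraction: pressure acts on the annular area.
P = F / A = 5.68e5 N / A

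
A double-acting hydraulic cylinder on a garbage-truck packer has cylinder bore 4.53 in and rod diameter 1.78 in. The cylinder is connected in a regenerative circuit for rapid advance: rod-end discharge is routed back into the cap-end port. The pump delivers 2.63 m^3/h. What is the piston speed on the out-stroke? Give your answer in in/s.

v ≈ 17.9 in/s

In regeneration the rod-end outflow joins the pump flow into the cap end, so the net volume the pump must supply per unit advance equals the rod cross-section area.
Rod cross-section A_rod = π/4 × (1.78 in)² = 2.488 in^2
v = Q_pump / A_rod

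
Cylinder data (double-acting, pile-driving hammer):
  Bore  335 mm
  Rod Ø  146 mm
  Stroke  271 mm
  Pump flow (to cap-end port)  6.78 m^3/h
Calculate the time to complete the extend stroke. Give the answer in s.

Cap-side area A_cap = π/4 × (335 mm)² = 88140 mm^2
Swept volume V = A × L; t = V / Q = A·L / Q

t ≈ 12.7 s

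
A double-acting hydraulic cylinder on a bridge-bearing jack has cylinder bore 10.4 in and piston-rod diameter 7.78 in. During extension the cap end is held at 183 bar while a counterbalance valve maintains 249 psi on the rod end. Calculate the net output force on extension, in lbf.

F ≈ 2.16e5 lbf

Cap-side area A_cap = π/4 × (10.4 in)² = 84.95 in^2
Rod-side annular area A_ann = π/4 × (10.4² − 7.78²) = 37.41 in^2
Net thrust = P_cap·A_cap − P_rod·A_ann = 2.255e5 lbf − 9315 lbf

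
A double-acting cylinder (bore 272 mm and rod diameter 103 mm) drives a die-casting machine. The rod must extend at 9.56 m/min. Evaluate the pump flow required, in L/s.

Q ≈ 9.26 L/s

Cap-side area A_cap = π/4 × (272 mm)² = 58110 mm^2
Q = A × v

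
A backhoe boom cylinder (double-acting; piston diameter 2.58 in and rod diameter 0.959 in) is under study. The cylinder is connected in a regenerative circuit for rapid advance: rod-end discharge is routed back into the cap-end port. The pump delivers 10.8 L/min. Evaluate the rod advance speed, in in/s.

In regeneration the rod-end outflow joins the pump flow into the cap end, so the net volume the pump must supply per unit advance equals the rod cross-section area.
Rod cross-section A_rod = π/4 × (0.959 in)² = 0.7223 in^2
v = Q_pump / A_rod

v ≈ 15.2 in/s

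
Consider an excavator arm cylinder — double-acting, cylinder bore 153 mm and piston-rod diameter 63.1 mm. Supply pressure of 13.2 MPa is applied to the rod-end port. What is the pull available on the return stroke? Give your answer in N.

F ≈ 2.01e5 N

Rod-side annular area A_ann = π/4 × (153² − 63.1²) = 15260 mm^2
On retraction the pressure acts on the annular area (bore minus rod).
F = P × A_ann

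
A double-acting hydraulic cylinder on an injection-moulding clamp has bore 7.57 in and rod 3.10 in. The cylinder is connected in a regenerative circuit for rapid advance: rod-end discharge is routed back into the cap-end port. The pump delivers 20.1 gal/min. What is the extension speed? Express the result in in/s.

In regeneration the rod-end outflow joins the pump flow into the cap end, so the net volume the pump must supply per unit advance equals the rod cross-section area.
Rod cross-section A_rod = π/4 × (3.10 in)² = 7.548 in^2
v = Q_pump / A_rod

v ≈ 10.3 in/s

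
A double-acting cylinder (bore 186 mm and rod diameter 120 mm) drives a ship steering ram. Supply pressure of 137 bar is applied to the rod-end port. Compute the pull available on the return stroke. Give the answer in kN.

Rod-side annular area A_ann = π/4 × (186² − 120²) = 15860 mm^2
On retraction the pressure acts on the annular area (bore minus rod).
F = P × A_ann

F ≈ 217 kN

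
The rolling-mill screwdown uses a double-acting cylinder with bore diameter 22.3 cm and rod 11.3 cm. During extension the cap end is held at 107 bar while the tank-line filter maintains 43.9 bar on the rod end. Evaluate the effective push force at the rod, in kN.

F ≈ 290 kN

Cap-side area A_cap = π/4 × (22.3 cm)² = 390.6 cm^2
Rod-side annular area A_ann = π/4 × (22.3² − 11.3²) = 290.3 cm^2
Net thrust = P_cap·A_cap − P_rod·A_ann = 417.9 kN − 127.4 kN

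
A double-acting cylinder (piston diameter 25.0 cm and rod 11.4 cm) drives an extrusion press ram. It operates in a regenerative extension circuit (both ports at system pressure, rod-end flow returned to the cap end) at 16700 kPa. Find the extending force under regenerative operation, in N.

With equal pressure on both faces, forces on the annular region cancel; the net push is pressure × rod cross-section.
Rod cross-section A_rod = π/4 × (11.4 cm)² = 102.1 cm^2
F = P × A_rod

F ≈ 1.70e5 N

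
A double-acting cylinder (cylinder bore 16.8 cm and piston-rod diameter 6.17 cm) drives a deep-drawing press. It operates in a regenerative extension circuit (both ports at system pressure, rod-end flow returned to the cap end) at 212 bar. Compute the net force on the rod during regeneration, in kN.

With equal pressure on both faces, forces on the annular region cancel; the net push is pressure × rod cross-section.
Rod cross-section A_rod = π/4 × (6.17 cm)² = 29.90 cm^2
F = P × A_rod

F ≈ 63.4 kN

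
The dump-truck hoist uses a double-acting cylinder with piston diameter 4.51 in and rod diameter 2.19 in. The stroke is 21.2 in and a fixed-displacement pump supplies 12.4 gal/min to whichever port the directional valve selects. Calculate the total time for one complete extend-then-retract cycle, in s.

Cap-side area A_cap = π/4 × (4.51 in)² = 15.98 in^2
Rod-side annular area A_ann = π/4 × (4.51² − 2.19²) = 12.21 in^2
t_ext = A_cap·L/Q = 7.094 s
t_ret = A_ann·L/Q = 5.421 s
t_cycle = t_ext + t_ret

t ≈ 12.5 s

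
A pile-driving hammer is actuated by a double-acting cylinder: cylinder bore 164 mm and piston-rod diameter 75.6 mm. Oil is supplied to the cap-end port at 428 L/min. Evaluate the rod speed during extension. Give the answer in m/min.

v ≈ 20.3 m/min

Cap-side area A_cap = π/4 × (164 mm)² = 21120 mm^2
v = Q / A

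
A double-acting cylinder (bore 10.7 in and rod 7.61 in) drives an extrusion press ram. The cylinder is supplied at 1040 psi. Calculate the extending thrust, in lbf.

F ≈ 93500 lbf

Cap-side area A_cap = π/4 × (10.7 in)² = 89.92 in^2
F = P × A_cap = 1040 psi × A_cap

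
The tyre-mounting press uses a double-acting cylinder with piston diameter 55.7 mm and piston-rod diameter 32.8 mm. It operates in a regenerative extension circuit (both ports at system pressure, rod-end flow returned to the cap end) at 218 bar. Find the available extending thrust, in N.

F ≈ 18400 N

With equal pressure on both faces, forces on the annular region cancel; the net push is pressure × rod cross-section.
Rod cross-section A_rod = π/4 × (32.8 mm)² = 845.0 mm^2
F = P × A_rod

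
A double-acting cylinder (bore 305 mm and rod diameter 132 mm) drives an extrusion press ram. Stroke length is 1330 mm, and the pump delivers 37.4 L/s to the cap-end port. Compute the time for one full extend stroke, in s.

t ≈ 2.60 s

Cap-side area A_cap = π/4 × (305 mm)² = 73060 mm^2
Swept volume V = A × L; t = V / Q = A·L / Q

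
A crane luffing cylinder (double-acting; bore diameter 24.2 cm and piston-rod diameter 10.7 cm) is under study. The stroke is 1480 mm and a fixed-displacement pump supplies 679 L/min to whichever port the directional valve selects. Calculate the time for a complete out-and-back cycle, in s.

Cap-side area A_cap = π/4 × (24.2 cm)² = 460.0 cm^2
Rod-side annular area A_ann = π/4 × (24.2² − 10.7²) = 370.0 cm^2
t_ext = A_cap·L/Q = 6.015 s
t_ret = A_ann·L/Q = 4.839 s
t_cycle = t_ext + t_ret

t ≈ 10.9 s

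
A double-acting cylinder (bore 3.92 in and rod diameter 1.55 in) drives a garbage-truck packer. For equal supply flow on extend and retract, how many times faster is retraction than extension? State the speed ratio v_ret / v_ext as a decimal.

v_ret/v_ext ≈ 1.19

Cap-side area A_cap = π/4 × (3.92 in)² = 12.07 in^2
Rod-side annular area A_ann = π/4 × (3.92² − 1.55²) = 10.18 in^2
For equal Q, v ∝ 1/A, so v_ret/v_ext = A_cap/A_ann.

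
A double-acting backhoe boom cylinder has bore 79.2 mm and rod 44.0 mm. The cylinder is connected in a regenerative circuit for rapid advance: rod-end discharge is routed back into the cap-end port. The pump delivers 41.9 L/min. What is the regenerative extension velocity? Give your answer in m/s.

In regeneration the rod-end outflow joins the pump flow into the cap end, so the net volume the pump must supply per unit advance equals the rod cross-section area.
Rod cross-section A_rod = π/4 × (44.0 mm)² = 1521 mm^2
v = Q_pump / A_rod

v ≈ 0.459 m/s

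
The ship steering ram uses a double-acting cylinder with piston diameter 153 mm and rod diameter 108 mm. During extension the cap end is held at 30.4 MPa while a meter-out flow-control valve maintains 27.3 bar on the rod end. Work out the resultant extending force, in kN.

Cap-side area A_cap = π/4 × (153 mm)² = 18390 mm^2
Rod-side annular area A_ann = π/4 × (153² − 108²) = 9225 mm^2
Net thrust = P_cap·A_cap − P_rod·A_ann = 558.9 kN − 25.18 kN

F ≈ 534 kN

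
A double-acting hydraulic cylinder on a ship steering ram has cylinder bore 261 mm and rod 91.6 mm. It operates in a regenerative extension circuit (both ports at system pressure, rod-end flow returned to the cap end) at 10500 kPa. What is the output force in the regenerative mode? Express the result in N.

F ≈ 69200 N

With equal pressure on both faces, forces on the annular region cancel; the net push is pressure × rod cross-section.
Rod cross-section A_rod = π/4 × (91.6 mm)² = 6590 mm^2
F = P × A_rod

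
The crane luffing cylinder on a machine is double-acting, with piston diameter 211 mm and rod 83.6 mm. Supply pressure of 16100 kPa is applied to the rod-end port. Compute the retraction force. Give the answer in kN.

F ≈ 475 kN

Rod-side annular area A_ann = π/4 × (211² − 83.6²) = 29480 mm^2
On retraction the pressure acts on the annular area (bore minus rod).
F = P × A_ann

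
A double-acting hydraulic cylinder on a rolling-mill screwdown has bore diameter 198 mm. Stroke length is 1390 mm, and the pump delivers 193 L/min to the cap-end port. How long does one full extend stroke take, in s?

Cap-side area A_cap = π/4 × (198 mm)² = 30790 mm^2
Swept volume V = A × L; t = V / Q = A·L / Q

t ≈ 13.3 s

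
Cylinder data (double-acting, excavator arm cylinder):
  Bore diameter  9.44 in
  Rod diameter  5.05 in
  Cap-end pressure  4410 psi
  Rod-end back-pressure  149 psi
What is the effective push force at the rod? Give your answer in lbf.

F ≈ 3.01e5 lbf

Cap-side area A_cap = π/4 × (9.44 in)² = 69.99 in^2
Rod-side annular area A_ann = π/4 × (9.44² − 5.05²) = 49.96 in^2
Net thrust = P_cap·A_cap − P_rod·A_ann = 3.087e5 lbf − 7444 lbf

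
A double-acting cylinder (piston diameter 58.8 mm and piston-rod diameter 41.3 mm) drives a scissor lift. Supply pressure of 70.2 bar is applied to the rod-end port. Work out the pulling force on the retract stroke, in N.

F ≈ 9660 N

Rod-side annular area A_ann = π/4 × (58.8² − 41.3²) = 1376 mm^2
On retraction the pressure acts on the annular area (bore minus rod).
F = P × A_ann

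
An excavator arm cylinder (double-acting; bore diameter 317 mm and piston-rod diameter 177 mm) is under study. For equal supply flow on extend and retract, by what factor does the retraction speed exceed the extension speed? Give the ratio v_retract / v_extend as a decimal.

Cap-side area A_cap = π/4 × (317 mm)² = 78920 mm^2
Rod-side annular area A_ann = π/4 × (317² − 177²) = 54320 mm^2
For equal Q, v ∝ 1/A, so v_ret/v_ext = A_cap/A_ann.

v_ret/v_ext ≈ 1.45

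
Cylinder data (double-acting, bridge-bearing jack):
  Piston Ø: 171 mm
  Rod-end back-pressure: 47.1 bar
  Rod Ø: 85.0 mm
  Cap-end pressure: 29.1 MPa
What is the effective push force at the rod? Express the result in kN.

Cap-side area A_cap = π/4 × (171 mm)² = 22970 mm^2
Rod-side annular area A_ann = π/4 × (171² − 85.0²) = 17290 mm^2
Net thrust = P_cap·A_cap − P_rod·A_ann = 668.3 kN − 81.44 kN

F ≈ 587 kN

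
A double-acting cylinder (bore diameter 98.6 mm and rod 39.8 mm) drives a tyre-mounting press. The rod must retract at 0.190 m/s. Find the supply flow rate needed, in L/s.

Rod-side annular area A_ann = π/4 × (98.6² − 39.8²) = 6392 mm^2
Q = A × v

Q ≈ 1.21 L/s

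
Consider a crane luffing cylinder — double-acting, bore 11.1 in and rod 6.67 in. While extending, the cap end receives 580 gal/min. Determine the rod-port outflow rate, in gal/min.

Q_out ≈ 371 gal/min

Cap-side area A_cap = π/4 × (11.1 in)² = 96.77 in^2
Rod-side annular area A_ann = π/4 × (11.1² − 6.67²) = 61.83 in^2
Piston speed v = Q_in/A_cap; rod-end outflow Q_out = v × A_ann = Q_in × A_ann/A_cap.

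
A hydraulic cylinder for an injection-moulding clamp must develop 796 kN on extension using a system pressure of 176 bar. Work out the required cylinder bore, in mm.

Extension force acts on the full piston face: F = P × (π/4)D².
D = √(4F / (πP)) = √(4 × 796 kN / (π × 176 bar))

D ≈ 240 mm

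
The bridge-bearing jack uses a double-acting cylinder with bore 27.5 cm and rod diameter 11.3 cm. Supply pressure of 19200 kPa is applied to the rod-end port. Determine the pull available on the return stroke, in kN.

Rod-side annular area A_ann = π/4 × (27.5² − 11.3²) = 493.7 cm^2
On retraction the pressure acts on the annular area (bore minus rod).
F = P × A_ann

F ≈ 948 kN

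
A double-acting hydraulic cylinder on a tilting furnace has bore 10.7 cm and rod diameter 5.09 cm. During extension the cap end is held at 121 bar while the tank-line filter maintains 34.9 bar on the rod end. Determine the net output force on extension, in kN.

F ≈ 84.5 kN

Cap-side area A_cap = π/4 × (10.7 cm)² = 89.92 cm^2
Rod-side annular area A_ann = π/4 × (10.7² − 5.09²) = 69.57 cm^2
Net thrust = P_cap·A_cap − P_rod·A_ann = 108.8 kN − 24.28 kN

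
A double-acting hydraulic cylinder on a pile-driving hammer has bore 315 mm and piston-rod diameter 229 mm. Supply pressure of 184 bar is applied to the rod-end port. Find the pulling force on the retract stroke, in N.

F ≈ 6.76e5 N

Rod-side annular area A_ann = π/4 × (315² − 229²) = 36740 mm^2
On retraction the pressure acts on the annular area (bore minus rod).
F = P × A_ann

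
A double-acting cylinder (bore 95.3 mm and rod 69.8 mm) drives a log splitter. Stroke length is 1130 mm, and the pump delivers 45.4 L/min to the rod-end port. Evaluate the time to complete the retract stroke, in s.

t ≈ 4.94 s

Rod-side annular area A_ann = π/4 × (95.3² − 69.8²) = 3307 mm^2
Swept volume V = A × L; t = V / Q = A·L / Q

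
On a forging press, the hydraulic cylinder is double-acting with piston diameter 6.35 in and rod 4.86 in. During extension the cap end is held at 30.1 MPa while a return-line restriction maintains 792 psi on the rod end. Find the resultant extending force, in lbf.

F ≈ 1.28e5 lbf

Cap-side area A_cap = π/4 × (6.35 in)² = 31.67 in^2
Rod-side annular area A_ann = π/4 × (6.35² − 4.86²) = 13.12 in^2
Net thrust = P_cap·A_cap − P_rod·A_ann = 1.383e5 lbf − 10390 lbf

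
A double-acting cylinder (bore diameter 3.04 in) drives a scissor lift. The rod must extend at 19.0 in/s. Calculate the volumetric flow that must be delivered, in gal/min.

Q ≈ 35.8 gal/min

Cap-side area A_cap = π/4 × (3.04 in)² = 7.258 in^2
Q = A × v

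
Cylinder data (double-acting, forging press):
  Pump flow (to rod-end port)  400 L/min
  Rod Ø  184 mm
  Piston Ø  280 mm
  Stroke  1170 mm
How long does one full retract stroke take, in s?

t ≈ 6.14 s

Rod-side annular area A_ann = π/4 × (280² − 184²) = 34980 mm^2
Swept volume V = A × L; t = V / Q = A·L / Q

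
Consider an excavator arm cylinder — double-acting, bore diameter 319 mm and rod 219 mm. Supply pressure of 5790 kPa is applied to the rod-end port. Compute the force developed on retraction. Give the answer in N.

F ≈ 2.45e5 N

Rod-side annular area A_ann = π/4 × (319² − 219²) = 42250 mm^2
On retraction the pressure acts on the annular area (bore minus rod).
F = P × A_ann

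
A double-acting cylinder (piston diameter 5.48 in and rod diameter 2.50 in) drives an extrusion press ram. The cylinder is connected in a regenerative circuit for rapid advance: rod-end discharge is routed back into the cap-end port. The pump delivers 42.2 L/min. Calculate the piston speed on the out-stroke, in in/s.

v ≈ 8.74 in/s

In regeneration the rod-end outflow joins the pump flow into the cap end, so the net volume the pump must supply per unit advance equals the rod cross-section area.
Rod cross-section A_rod = π/4 × (2.50 in)² = 4.909 in^2
v = Q_pump / A_rod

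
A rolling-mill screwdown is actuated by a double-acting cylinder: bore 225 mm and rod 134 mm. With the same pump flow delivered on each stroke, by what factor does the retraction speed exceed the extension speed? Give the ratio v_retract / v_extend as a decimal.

Cap-side area A_cap = π/4 × (225 mm)² = 39760 mm^2
Rod-side annular area A_ann = π/4 × (225² − 134²) = 25660 mm^2
For equal Q, v ∝ 1/A, so v_ret/v_ext = A_cap/A_ann.

v_ret/v_ext ≈ 1.55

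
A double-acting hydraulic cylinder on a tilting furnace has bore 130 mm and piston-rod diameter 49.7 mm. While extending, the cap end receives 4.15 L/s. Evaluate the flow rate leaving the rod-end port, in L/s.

Q_out ≈ 3.54 L/s

Cap-side area A_cap = π/4 × (130 mm)² = 13270 mm^2
Rod-side annular area A_ann = π/4 × (130² − 49.7²) = 11330 mm^2
Piston speed v = Q_in/A_cap; rod-end outflow Q_out = v × A_ann = Q_in × A_ann/A_cap.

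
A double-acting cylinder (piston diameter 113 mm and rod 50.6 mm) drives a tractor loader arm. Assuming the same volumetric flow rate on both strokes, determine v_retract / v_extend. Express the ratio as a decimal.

v_ret/v_ext ≈ 1.25

Cap-side area A_cap = π/4 × (113 mm)² = 10030 mm^2
Rod-side annular area A_ann = π/4 × (113² − 50.6²) = 8018 mm^2
For equal Q, v ∝ 1/A, so v_ret/v_ext = A_cap/A_ann.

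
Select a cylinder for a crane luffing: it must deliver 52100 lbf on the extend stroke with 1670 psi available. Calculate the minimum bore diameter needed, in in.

Extension force acts on the full piston face: F = P × (π/4)D².
D = √(4F / (πP)) = √(4 × 52100 lbf / (π × 1670 psi))

D ≈ 6.30 in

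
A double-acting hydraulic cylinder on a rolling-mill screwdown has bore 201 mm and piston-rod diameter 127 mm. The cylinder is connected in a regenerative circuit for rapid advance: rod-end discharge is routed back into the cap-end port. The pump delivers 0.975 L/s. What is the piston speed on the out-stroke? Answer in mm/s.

v ≈ 77.0 mm/s

In regeneration the rod-end outflow joins the pump flow into the cap end, so the net volume the pump must supply per unit advance equals the rod cross-section area.
Rod cross-section A_rod = π/4 × (127 mm)² = 12670 mm^2
v = Q_pump / A_rod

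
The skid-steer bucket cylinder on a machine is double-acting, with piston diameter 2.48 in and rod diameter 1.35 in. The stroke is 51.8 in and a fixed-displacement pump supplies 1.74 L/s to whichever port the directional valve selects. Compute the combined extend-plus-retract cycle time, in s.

Cap-side area A_cap = π/4 × (2.48 in)² = 4.831 in^2
Rod-side annular area A_ann = π/4 × (2.48² − 1.35²) = 3.399 in^2
t_ext = A_cap·L/Q = 2.357 s
t_ret = A_ann·L/Q = 1.658 s
t_cycle = t_ext + t_ret

t ≈ 4.01 s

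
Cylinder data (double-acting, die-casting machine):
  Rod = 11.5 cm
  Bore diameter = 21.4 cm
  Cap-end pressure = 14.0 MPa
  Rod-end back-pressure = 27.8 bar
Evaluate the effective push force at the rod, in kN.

F ≈ 432 kN

Cap-side area A_cap = π/4 × (21.4 cm)² = 359.7 cm^2
Rod-side annular area A_ann = π/4 × (21.4² − 11.5²) = 255.8 cm^2
Net thrust = P_cap·A_cap − P_rod·A_ann = 503.6 kN − 71.12 kN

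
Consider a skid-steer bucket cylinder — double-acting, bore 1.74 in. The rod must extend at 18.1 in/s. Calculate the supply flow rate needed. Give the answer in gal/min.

Cap-side area A_cap = π/4 × (1.74 in)² = 2.378 in^2
Q = A × v

Q ≈ 11.2 gal/min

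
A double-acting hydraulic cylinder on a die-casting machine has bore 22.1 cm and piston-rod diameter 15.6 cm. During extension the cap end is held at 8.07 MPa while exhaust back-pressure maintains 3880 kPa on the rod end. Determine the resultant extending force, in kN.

F ≈ 235 kN

Cap-side area A_cap = π/4 × (22.1 cm)² = 383.6 cm^2
Rod-side annular area A_ann = π/4 × (22.1² − 15.6²) = 192.5 cm^2
Net thrust = P_cap·A_cap − P_rod·A_ann = 309.6 kN − 74.68 kN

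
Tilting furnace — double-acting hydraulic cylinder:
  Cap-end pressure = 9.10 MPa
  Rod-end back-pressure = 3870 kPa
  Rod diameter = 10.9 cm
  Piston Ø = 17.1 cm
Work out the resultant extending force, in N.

F ≈ 1.56e5 N

Cap-side area A_cap = π/4 × (17.1 cm)² = 229.7 cm^2
Rod-side annular area A_ann = π/4 × (17.1² − 10.9²) = 136.3 cm^2
Net thrust = P_cap·A_cap − P_rod·A_ann = 2.090e5 N − 52770 N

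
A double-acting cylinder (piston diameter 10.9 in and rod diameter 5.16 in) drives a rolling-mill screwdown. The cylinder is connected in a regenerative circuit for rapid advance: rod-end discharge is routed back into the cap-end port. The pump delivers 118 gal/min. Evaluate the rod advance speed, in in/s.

v ≈ 21.7 in/s

In regeneration the rod-end outflow joins the pump flow into the cap end, so the net volume the pump must supply per unit advance equals the rod cross-section area.
Rod cross-section A_rod = π/4 × (5.16 in)² = 20.91 in^2
v = Q_pump / A_rod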